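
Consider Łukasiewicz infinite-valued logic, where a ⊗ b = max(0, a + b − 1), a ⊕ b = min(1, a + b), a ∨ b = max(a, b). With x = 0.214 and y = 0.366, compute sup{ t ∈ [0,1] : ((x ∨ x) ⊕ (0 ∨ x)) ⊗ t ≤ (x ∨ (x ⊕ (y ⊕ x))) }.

x ∨ x = max(0.214, 0.214) = 0.214
0 ∨ x = max(0.000, 0.214) = 0.214
(x ∨ x) ⊕ (0 ∨ x) = min(1, 0.214 + 0.214) = min(1, 0.428) = 0.428
So the left factor is (x ∨ x) ⊕ (0 ∨ x) = 0.428.
y ⊕ x = min(1, 0.366 + 0.214) = min(1, 0.580) = 0.580
x ⊕ (y ⊕ x) = min(1, 0.214 + 0.580) = min(1, 0.794) = 0.794
x ∨ (x ⊕ (y ⊕ x)) = max(0.214, 0.794) = 0.794
So the right-hand bound is x ∨ (x ⊕ (y ⊕ x)) = 0.794.
The residuum of the Łukasiewicz t-norm gives the supremum: min(1, 1 − 0.428 + 0.794).
1 − 0.428 + 0.794 = 1.366, so t = min(1, 1.366) = 1.000.
Check: 0.428 ⊗ 1.000 = max(0, 0.428) = 0.428 ≤ 0.794.

1.000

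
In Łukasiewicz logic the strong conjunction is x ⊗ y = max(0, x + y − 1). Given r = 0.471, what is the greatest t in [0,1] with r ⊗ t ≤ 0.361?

The residuum of the Łukasiewicz t-norm gives the supremum: min(1, 1 − 0.471 + 0.361).
1 − 0.471 + 0.361 = 0.890, so t = min(1, 0.890) = 0.890.
Check: 0.471 ⊗ 0.890 = max(0, 0.361) = 0.361 ≤ 0.361.

0.890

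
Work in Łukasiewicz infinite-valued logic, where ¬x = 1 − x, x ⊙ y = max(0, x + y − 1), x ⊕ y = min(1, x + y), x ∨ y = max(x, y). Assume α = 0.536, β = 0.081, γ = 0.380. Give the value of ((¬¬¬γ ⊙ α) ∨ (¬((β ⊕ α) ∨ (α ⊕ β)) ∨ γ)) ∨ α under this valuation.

0.536

¬γ = 1 − 0.380 = 0.620
¬¬γ = 1 − 0.620 = 0.380
¬¬¬γ = 1 − 0.380 = 0.620
¬¬¬γ ⊙ α = max(0, 0.620 + 0.536 − 1) = max(0, 0.156) = 0.156
β ⊕ α = min(1, 0.081 + 0.536) = min(1, 0.617) = 0.617
α ⊕ β = min(1, 0.536 + 0.081) = min(1, 0.617) = 0.617
(β ⊕ α) ∨ (α ⊕ β) = max(0.617, 0.617) = 0.617
¬((β ⊕ α) ∨ (α ⊕ β)) = 1 − 0.617 = 0.383
¬((β ⊕ α) ∨ (α ⊕ β)) ∨ γ = max(0.383, 0.380) = 0.383
(¬¬¬γ ⊙ α) ∨ (¬((β ⊕ α) ∨ (α ⊕ β)) ∨ γ) = max(0.156, 0.383) = 0.383
((¬¬¬γ ⊙ α) ∨ (¬((β ⊕ α) ∨ (α ⊕ β)) ∨ γ)) ∨ α = max(0.383, 0.536) = 0.536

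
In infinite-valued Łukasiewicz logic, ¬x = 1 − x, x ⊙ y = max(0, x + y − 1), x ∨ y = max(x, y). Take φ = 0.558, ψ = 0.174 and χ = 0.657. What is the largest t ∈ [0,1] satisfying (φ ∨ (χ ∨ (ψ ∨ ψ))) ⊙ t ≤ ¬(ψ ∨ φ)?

0.785

ψ ∨ ψ = max(0.174, 0.174) = 0.174
χ ∨ (ψ ∨ ψ) = max(0.657, 0.174) = 0.657
φ ∨ (χ ∨ (ψ ∨ ψ)) = max(0.558, 0.657) = 0.657
So the left factor is φ ∨ (χ ∨ (ψ ∨ ψ)) = 0.657.
ψ ∨ φ = max(0.174, 0.558) = 0.558
¬(ψ ∨ φ) = 1 − 0.558 = 0.442
So the right-hand bound is ¬(ψ ∨ φ) = 0.442.
The residuum of the Łukasiewicz t-norm gives the supremum: min(1, 1 − 0.657 + 0.442).
1 − 0.657 + 0.442 = 0.785, so t = min(1, 0.785) = 0.785.
Check: 0.657 ⊙ 0.785 = max(0, 0.442) = 0.442 ≤ 0.442.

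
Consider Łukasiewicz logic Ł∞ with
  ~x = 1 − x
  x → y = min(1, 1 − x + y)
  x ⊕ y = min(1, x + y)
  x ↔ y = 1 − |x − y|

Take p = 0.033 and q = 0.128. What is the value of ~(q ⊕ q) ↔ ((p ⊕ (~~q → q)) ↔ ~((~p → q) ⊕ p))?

q ⊕ q = min(1, 0.128 + 0.128) = min(1, 0.256) = 0.256
~(q ⊕ q) = 1 − 0.256 = 0.744
~q = 1 − 0.128 = 0.872
~~q = 1 − 0.872 = 0.128
~~q → q = min(1, 1 − 0.128 + 0.128) = min(1, 1.000) = 1.000
p ⊕ (~~q → q) = min(1, 0.033 + 1.000) = min(1, 1.033) = 1.000
~p = 1 − 0.033 = 0.967
~p → q = min(1, 1 − 0.967 + 0.128) = min(1, 0.161) = 0.161
(~p → q) ⊕ p = min(1, 0.161 + 0.033) = min(1, 0.194) = 0.194
~((~p → q) ⊕ p) = 1 − 0.194 = 0.806
(p ⊕ (~~q → q)) ↔ ~((~p → q) ⊕ p) = 1 − |1.000 − 0.806| = 1 − 0.194 = 0.806
~(q ⊕ q) ↔ ((p ⊕ (~~q → q)) ↔ ~((~p → q) ⊕ p)) = 1 − |0.744 − 0.806| = 1 − 0.062 = 0.938

0.938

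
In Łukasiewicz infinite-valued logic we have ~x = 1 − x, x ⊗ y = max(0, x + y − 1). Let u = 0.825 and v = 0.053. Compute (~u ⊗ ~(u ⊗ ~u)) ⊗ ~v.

~u = 1 − 0.825 = 0.175
u ⊗ ~u = max(0, 0.825 + 0.175 − 1) = max(0, 0.000) = 0.000
~(u ⊗ ~u) = 1 − 0.000 = 1.000
~u ⊗ ~(u ⊗ ~u) = max(0, 0.175 + 1.000 − 1) = max(0, 0.175) = 0.175
~v = 1 − 0.053 = 0.947
(~u ⊗ ~(u ⊗ ~u)) ⊗ ~v = max(0, 0.175 + 0.947 − 1) = max(0, 0.122) = 0.122

0.122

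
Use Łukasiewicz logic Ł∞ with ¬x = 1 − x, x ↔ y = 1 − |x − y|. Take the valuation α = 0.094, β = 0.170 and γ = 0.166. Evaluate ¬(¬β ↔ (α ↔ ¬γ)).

0.570

¬β = 1 − 0.170 = 0.830
¬γ = 1 − 0.166 = 0.834
α ↔ ¬γ = 1 − |0.094 − 0.834| = 1 − 0.740 = 0.260
¬β ↔ (α ↔ ¬γ) = 1 − |0.830 − 0.260| = 1 − 0.570 = 0.430
¬(¬β ↔ (α ↔ ¬γ)) = 1 − 0.430 = 0.570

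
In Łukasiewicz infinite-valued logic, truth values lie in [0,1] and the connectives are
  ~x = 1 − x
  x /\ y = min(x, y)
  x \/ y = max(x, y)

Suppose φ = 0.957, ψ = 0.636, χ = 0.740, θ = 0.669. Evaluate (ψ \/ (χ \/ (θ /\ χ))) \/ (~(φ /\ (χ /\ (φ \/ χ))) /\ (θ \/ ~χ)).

0.740

θ /\ χ = min(0.669, 0.740) = 0.669
χ \/ (θ /\ χ) = max(0.740, 0.669) = 0.740
ψ \/ (χ \/ (θ /\ χ)) = max(0.636, 0.740) = 0.740
φ \/ χ = max(0.957, 0.740) = 0.957
χ /\ (φ \/ χ) = min(0.740, 0.957) = 0.740
φ /\ (χ /\ (φ \/ χ)) = min(0.957, 0.740) = 0.740
~(φ /\ (χ /\ (φ \/ χ))) = 1 − 0.740 = 0.260
~χ = 1 − 0.740 = 0.260
θ \/ ~χ = max(0.669, 0.260) = 0.669
~(φ /\ (χ /\ (φ \/ χ))) /\ (θ \/ ~χ) = min(0.260, 0.669) = 0.260
(ψ \/ (χ \/ (θ /\ χ))) \/ (~(φ /\ (χ /\ (φ \/ χ))) /\ (θ \/ ~χ)) = max(0.740, 0.260) = 0.740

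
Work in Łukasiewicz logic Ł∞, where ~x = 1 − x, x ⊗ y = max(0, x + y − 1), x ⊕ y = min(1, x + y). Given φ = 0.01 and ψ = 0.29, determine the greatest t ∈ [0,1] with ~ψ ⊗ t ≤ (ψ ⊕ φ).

0.59

~ψ = 1 − 0.29 = 0.71
So the left factor is ~ψ = 0.71.
ψ ⊕ φ = min(1, 0.29 + 0.01) = min(1, 0.30) = 0.30
So the right-hand bound is ψ ⊕ φ = 0.30.
The residuum of the Łukasiewicz t-norm gives the supremum: min(1, 1 − 0.71 + 0.30).
1 − 0.71 + 0.30 = 0.59, so t = min(1, 0.59) = 0.59.
Check: 0.71 ⊗ 0.59 = max(0, 0.30) = 0.30 ≤ 0.30.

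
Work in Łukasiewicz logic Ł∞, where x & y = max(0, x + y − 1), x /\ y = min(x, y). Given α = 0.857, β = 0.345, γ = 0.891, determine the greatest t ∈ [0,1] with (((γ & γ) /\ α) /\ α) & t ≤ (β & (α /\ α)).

γ & γ = max(0, 0.891 + 0.891 − 1) = max(0, 0.782) = 0.782
(γ & γ) /\ α = min(0.782, 0.857) = 0.782
((γ & γ) /\ α) /\ α = min(0.782, 0.857) = 0.782
So the left factor is ((γ & γ) /\ α) /\ α = 0.782.
α /\ α = min(0.857, 0.857) = 0.857
β & (α /\ α) = max(0, 0.345 + 0.857 − 1) = max(0, 0.202) = 0.202
So the right-hand bound is β & (α /\ α) = 0.202.
The residuum of the Łukasiewicz t-norm gives the supremum: min(1, 1 − 0.782 + 0.202).
1 − 0.782 + 0.202 = 0.420, so t = min(1, 0.420) = 0.420.
Check: 0.782 & 0.420 = max(0, 0.202) = 0.202 ≤ 0.202.

0.420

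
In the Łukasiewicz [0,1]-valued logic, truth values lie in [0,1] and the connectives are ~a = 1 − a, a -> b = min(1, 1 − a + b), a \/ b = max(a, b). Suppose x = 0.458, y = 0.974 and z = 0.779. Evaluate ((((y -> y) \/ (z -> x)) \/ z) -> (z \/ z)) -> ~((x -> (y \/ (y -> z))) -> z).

0.442

y -> y = min(1, 1 − 0.974 + 0.974) = min(1, 1.000) = 1.000
z -> x = min(1, 1 − 0.779 + 0.458) = min(1, 0.679) = 0.679
(y -> y) \/ (z -> x) = max(1.000, 0.679) = 1.000
((y -> y) \/ (z -> x)) \/ z = max(1.000, 0.779) = 1.000
z \/ z = max(0.779, 0.779) = 0.779
(((y -> y) \/ (z -> x)) \/ z) -> (z \/ z) = min(1, 1 − 1.000 + 0.779) = min(1, 0.779) = 0.779
y -> z = min(1, 1 − 0.974 + 0.779) = min(1, 0.805) = 0.805
y \/ (y -> z) = max(0.974, 0.805) = 0.974
x -> (y \/ (y -> z)) = min(1, 1 − 0.458 + 0.974) = min(1, 1.516) = 1.000
(x -> (y \/ (y -> z))) -> z = min(1, 1 − 1.000 + 0.779) = min(1, 0.779) = 0.779
~((x -> (y \/ (y -> z))) -> z) = 1 − 0.779 = 0.221
((((y -> y) \/ (z -> x)) \/ z) -> (z \/ z)) -> ~((x -> (y \/ (y -> z))) -> z) = min(1, 1 − 0.779 + 0.221) = min(1, 0.442) = 0.442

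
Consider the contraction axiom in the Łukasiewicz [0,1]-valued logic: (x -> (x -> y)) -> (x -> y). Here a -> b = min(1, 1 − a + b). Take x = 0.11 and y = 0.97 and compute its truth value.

x -> y = min(1, 1 − 0.11 + 0.97) = min(1, 1.86) = 1.00
x -> (x -> y) = min(1, 1 − 0.11 + 1.00) = min(1, 1.89) = 1.00
(x -> (x -> y)) -> (x -> y) = min(1, 1 − 1.00 + 1.00) = min(1, 1.00) = 1.00

1.00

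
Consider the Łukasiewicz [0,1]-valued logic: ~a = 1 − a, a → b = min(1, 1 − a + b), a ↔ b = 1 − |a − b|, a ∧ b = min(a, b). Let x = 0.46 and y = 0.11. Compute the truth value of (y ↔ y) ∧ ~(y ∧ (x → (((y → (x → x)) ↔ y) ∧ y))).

0.89

y ↔ y = 1 − |0.11 − 0.11| = 1 − 0.00 = 1.00
x → x = min(1, 1 − 0.46 + 0.46) = min(1, 1.00) = 1.00
y → (x → x) = min(1, 1 − 0.11 + 1.00) = min(1, 1.89) = 1.00
(y → (x → x)) ↔ y = 1 − |1.00 − 0.11| = 1 − 0.89 = 0.11
((y → (x → x)) ↔ y) ∧ y = min(0.11, 0.11) = 0.11
x → (((y → (x → x)) ↔ y) ∧ y) = min(1, 1 − 0.46 + 0.11) = min(1, 0.65) = 0.65
y ∧ (x → (((y → (x → x)) ↔ y) ∧ y)) = min(0.11, 0.65) = 0.11
~(y ∧ (x → (((y → (x → x)) ↔ y) ∧ y))) = 1 − 0.11 = 0.89
(y ↔ y) ∧ ~(y ∧ (x → (((y → (x → x)) ↔ y) ∧ y))) = min(1.00, 0.89) = 0.89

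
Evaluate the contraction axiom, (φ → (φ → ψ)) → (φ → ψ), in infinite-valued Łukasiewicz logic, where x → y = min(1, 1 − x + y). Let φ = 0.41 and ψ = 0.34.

φ → ψ = min(1, 1 − 0.41 + 0.34) = min(1, 0.93) = 0.93
φ → (φ → ψ) = min(1, 1 − 0.41 + 0.93) = min(1, 1.52) = 1.00
(φ → (φ → ψ)) → (φ → ψ) = min(1, 1 − 1.00 + 0.93) = min(1, 0.93) = 0.93
(The value 0.93 < 1 shows this instance is not satisfied; fails in Ł∞ (the t-norm is not idempotent).)

0.93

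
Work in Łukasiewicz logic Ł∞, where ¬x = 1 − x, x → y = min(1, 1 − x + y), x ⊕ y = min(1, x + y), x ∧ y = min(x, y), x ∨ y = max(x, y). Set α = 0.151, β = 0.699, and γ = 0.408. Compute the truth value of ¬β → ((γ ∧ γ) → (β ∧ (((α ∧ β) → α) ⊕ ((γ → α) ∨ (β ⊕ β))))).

1.000

¬β = 1 − 0.699 = 0.301
γ ∧ γ = min(0.408, 0.408) = 0.408
α ∧ β = min(0.151, 0.699) = 0.151
(α ∧ β) → α = min(1, 1 − 0.151 + 0.151) = min(1, 1.000) = 1.000
γ → α = min(1, 1 − 0.408 + 0.151) = min(1, 0.743) = 0.743
β ⊕ β = min(1, 0.699 + 0.699) = min(1, 1.398) = 1.000
(γ → α) ∨ (β ⊕ β) = max(0.743, 1.000) = 1.000
((α ∧ β) → α) ⊕ ((γ → α) ∨ (β ⊕ β)) = min(1, 1.000 + 1.000) = min(1, 2.000) = 1.000
β ∧ (((α ∧ β) → α) ⊕ ((γ → α) ∨ (β ⊕ β))) = min(0.699, 1.000) = 0.699
(γ ∧ γ) → (β ∧ (((α ∧ β) → α) ⊕ ((γ → α) ∨ (β ⊕ β)))) = min(1, 1 − 0.408 + 0.699) = min(1, 1.291) = 1.000
¬β → ((γ ∧ γ) → (β ∧ (((α ∧ β) → α) ⊕ ((γ → α) ∨ (β ⊕ β))))) = min(1, 1 − 0.301 + 1.000) = min(1, 1.699) = 1.000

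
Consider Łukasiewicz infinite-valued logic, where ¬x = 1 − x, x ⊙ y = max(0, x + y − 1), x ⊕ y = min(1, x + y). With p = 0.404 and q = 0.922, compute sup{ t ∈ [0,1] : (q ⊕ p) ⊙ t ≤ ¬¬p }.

0.404

q ⊕ p = min(1, 0.922 + 0.404) = min(1, 1.326) = 1.000
So the left factor is q ⊕ p = 1.000.
¬p = 1 − 0.404 = 0.596
¬¬p = 1 − 0.596 = 0.404
So the right-hand bound is ¬¬p = 0.404.
The residuum of the Łukasiewicz t-norm gives the supremum: min(1, 1 − 1.000 + 0.404).
1 − 1.000 + 0.404 = 0.404, so t = min(1, 0.404) = 0.404.
Check: 1.000 ⊙ 0.404 = max(0, 0.404) = 0.404 ≤ 0.404.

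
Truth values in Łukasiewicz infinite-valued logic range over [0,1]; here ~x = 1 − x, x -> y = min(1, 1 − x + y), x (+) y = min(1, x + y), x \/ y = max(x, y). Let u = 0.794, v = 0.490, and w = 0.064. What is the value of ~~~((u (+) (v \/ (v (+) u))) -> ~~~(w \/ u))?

v (+) u = min(1, 0.490 + 0.794) = min(1, 1.284) = 1.000
v \/ (v (+) u) = max(0.490, 1.000) = 1.000
u (+) (v \/ (v (+) u)) = min(1, 0.794 + 1.000) = min(1, 1.794) = 1.000
w \/ u = max(0.064, 0.794) = 0.794
~(w \/ u) = 1 − 0.794 = 0.206
~~(w \/ u) = 1 − 0.206 = 0.794
~~~(w \/ u) = 1 − 0.794 = 0.206
(u (+) (v \/ (v (+) u))) -> ~~~(w \/ u) = min(1, 1 − 1.000 + 0.206) = min(1, 0.206) = 0.206
~((u (+) (v \/ (v (+) u))) -> ~~~(w \/ u)) = 1 − 0.206 = 0.794
~~((u (+) (v \/ (v (+) u))) -> ~~~(w \/ u)) = 1 − 0.794 = 0.206
~~~((u (+) (v \/ (v (+) u))) -> ~~~(w \/ u)) = 1 − 0.206 = 0.794

0.794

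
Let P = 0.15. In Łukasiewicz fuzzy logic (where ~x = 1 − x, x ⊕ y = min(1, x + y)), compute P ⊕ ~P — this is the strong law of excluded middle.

~P = 1 − 0.15 = 0.85
P ⊕ ~P = min(1, 0.15 + 0.85) = min(1, 1.00) = 1.00
(As expected: always 1 in Ł∞ since a ⊕ (1−a) = 1.)

1.00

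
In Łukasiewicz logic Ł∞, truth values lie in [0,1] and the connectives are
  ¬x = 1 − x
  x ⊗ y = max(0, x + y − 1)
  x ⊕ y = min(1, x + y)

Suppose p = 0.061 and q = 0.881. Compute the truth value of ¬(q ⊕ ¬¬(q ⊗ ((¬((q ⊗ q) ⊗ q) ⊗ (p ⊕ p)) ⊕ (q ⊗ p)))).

q ⊗ q = max(0, 0.881 + 0.881 − 1) = max(0, 0.762) = 0.762
(q ⊗ q) ⊗ q = max(0, 0.762 + 0.881 − 1) = max(0, 0.643) = 0.643
¬((q ⊗ q) ⊗ q) = 1 − 0.643 = 0.357
p ⊕ p = min(1, 0.061 + 0.061) = min(1, 0.122) = 0.122
¬((q ⊗ q) ⊗ q) ⊗ (p ⊕ p) = max(0, 0.357 + 0.122 − 1) = max(0, -0.521) = 0.000
q ⊗ p = max(0, 0.881 + 0.061 − 1) = max(0, -0.058) = 0.000
(¬((q ⊗ q) ⊗ q) ⊗ (p ⊕ p)) ⊕ (q ⊗ p) = min(1, 0.000 + 0.000) = min(1, 0.000) = 0.000
q ⊗ ((¬((q ⊗ q) ⊗ q) ⊗ (p ⊕ p)) ⊕ (q ⊗ p)) = max(0, 0.881 + 0.000 − 1) = max(0, -0.119) = 0.000
¬(q ⊗ ((¬((q ⊗ q) ⊗ q) ⊗ (p ⊕ p)) ⊕ (q ⊗ p))) = 1 − 0.000 = 1.000
¬¬(q ⊗ ((¬((q ⊗ q) ⊗ q) ⊗ (p ⊕ p)) ⊕ (q ⊗ p))) = 1 − 1.000 = 0.000
q ⊕ ¬¬(q ⊗ ((¬((q ⊗ q) ⊗ q) ⊗ (p ⊕ p)) ⊕ (q ⊗ p))) = min(1, 0.881 + 0.000) = min(1, 0.881) = 0.881
¬(q ⊕ ¬¬(q ⊗ ((¬((q ⊗ q) ⊗ q) ⊗ (p ⊕ p)) ⊕ (q ⊗ p)))) = 1 − 0.881 = 0.119

0.119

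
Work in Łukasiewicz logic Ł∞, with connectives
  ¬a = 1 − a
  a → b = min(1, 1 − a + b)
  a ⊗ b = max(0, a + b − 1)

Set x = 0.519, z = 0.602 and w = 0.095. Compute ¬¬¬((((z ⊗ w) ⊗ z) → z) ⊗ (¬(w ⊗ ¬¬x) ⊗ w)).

0.905

z ⊗ w = max(0, 0.602 + 0.095 − 1) = max(0, -0.303) = 0.000
(z ⊗ w) ⊗ z = max(0, 0.000 + 0.602 − 1) = max(0, -0.398) = 0.000
((z ⊗ w) ⊗ z) → z = min(1, 1 − 0.000 + 0.602) = min(1, 1.602) = 1.000
¬x = 1 − 0.519 = 0.481
¬¬x = 1 − 0.481 = 0.519
w ⊗ ¬¬x = max(0, 0.095 + 0.519 − 1) = max(0, -0.386) = 0.000
¬(w ⊗ ¬¬x) = 1 − 0.000 = 1.000
¬(w ⊗ ¬¬x) ⊗ w = max(0, 1.000 + 0.095 − 1) = max(0, 0.095) = 0.095
(((z ⊗ w) ⊗ z) → z) ⊗ (¬(w ⊗ ¬¬x) ⊗ w) = max(0, 1.000 + 0.095 − 1) = max(0, 0.095) = 0.095
¬((((z ⊗ w) ⊗ z) → z) ⊗ (¬(w ⊗ ¬¬x) ⊗ w)) = 1 − 0.095 = 0.905
¬¬((((z ⊗ w) ⊗ z) → z) ⊗ (¬(w ⊗ ¬¬x) ⊗ w)) = 1 − 0.905 = 0.095
¬¬¬((((z ⊗ w) ⊗ z) → z) ⊗ (¬(w ⊗ ¬¬x) ⊗ w)) = 1 − 0.095 = 0.905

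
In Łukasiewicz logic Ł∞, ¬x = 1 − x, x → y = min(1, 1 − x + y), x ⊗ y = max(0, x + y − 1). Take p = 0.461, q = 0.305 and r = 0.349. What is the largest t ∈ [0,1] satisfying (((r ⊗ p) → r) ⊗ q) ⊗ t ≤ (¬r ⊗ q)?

0.695

r ⊗ p = max(0, 0.349 + 0.461 − 1) = max(0, -0.190) = 0.000
(r ⊗ p) → r = min(1, 1 − 0.000 + 0.349) = min(1, 1.349) = 1.000
((r ⊗ p) → r) ⊗ q = max(0, 1.000 + 0.305 − 1) = max(0, 0.305) = 0.305
So the left factor is ((r ⊗ p) → r) ⊗ q = 0.305.
¬r = 1 − 0.349 = 0.651
¬r ⊗ q = max(0, 0.651 + 0.305 − 1) = max(0, -0.044) = 0.000
So the right-hand bound is ¬r ⊗ q = 0.000.
The residuum of the Łukasiewicz t-norm gives the supremum: min(1, 1 − 0.305 + 0.000).
1 − 0.305 + 0.000 = 0.695, so t = min(1, 0.695) = 0.695.
Check: 0.305 ⊗ 0.695 = max(0, 0.000) = 0.000 ≤ 0.000.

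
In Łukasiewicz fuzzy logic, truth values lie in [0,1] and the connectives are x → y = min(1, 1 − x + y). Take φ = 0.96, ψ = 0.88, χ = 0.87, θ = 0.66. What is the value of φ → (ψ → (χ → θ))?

χ → θ = min(1, 1 − 0.87 + 0.66) = min(1, 0.79) = 0.79
ψ → (χ → θ) = min(1, 1 − 0.88 + 0.79) = min(1, 0.91) = 0.91
φ → (ψ → (χ → θ)) = min(1, 1 − 0.96 + 0.91) = min(1, 0.95) = 0.95

0.95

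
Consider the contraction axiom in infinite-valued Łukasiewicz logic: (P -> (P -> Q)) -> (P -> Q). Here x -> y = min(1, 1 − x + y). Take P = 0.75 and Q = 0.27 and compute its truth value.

P -> Q = min(1, 1 − 0.75 + 0.27) = min(1, 0.52) = 0.52
P -> (P -> Q) = min(1, 1 − 0.75 + 0.52) = min(1, 0.77) = 0.77
(P -> (P -> Q)) -> (P -> Q) = min(1, 1 − 0.77 + 0.52) = min(1, 0.75) = 0.75
(The value 0.75 < 1 shows this instance is not satisfied; fails in Ł∞ (the t-norm is not idempotent).)

0.75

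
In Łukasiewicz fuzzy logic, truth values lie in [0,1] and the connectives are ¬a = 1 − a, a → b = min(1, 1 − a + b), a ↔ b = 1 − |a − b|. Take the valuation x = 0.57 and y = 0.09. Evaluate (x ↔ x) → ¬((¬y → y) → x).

0.00

x ↔ x = 1 − |0.57 − 0.57| = 1 − 0.00 = 1.00
¬y = 1 − 0.09 = 0.91
¬y → y = min(1, 1 − 0.91 + 0.09) = min(1, 0.18) = 0.18
(¬y → y) → x = min(1, 1 − 0.18 + 0.57) = min(1, 1.39) = 1.00
¬((¬y → y) → x) = 1 − 1.00 = 0.00
(x ↔ x) → ¬((¬y → y) → x) = min(1, 1 − 1.00 + 0.00) = min(1, 0.00) = 0.00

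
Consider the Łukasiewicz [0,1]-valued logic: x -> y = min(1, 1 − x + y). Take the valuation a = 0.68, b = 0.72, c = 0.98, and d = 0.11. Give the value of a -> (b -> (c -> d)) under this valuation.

0.73

c -> d = min(1, 1 − 0.98 + 0.11) = min(1, 0.13) = 0.13
b -> (c -> d) = min(1, 1 − 0.72 + 0.13) = min(1, 0.41) = 0.41
a -> (b -> (c -> d)) = min(1, 1 − 0.68 + 0.41) = min(1, 0.73) = 0.73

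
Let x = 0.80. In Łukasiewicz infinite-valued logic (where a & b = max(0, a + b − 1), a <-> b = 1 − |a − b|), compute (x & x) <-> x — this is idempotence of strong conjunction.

0.80

x & x = max(0, 0.80 + 0.80 − 1) = max(0, 0.60) = 0.60
(x & x) <-> x = 1 − |0.60 − 0.80| = 1 − 0.20 = 0.80
(The value 0.80 < 1 shows this instance is not satisfied; fails in Ł∞ since a ⊗ a = max(0, 2a−1) ≠ a in general.)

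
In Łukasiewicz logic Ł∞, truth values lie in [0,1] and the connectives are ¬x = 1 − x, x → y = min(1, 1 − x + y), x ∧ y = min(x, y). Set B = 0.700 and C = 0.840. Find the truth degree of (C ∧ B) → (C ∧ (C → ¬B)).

0.760

C ∧ B = min(0.840, 0.700) = 0.700
¬B = 1 − 0.700 = 0.300
C → ¬B = min(1, 1 − 0.840 + 0.300) = min(1, 0.460) = 0.460
C ∧ (C → ¬B) = min(0.840, 0.460) = 0.460
(C ∧ B) → (C ∧ (C → ¬B)) = min(1, 1 − 0.700 + 0.460) = min(1, 0.760) = 0.760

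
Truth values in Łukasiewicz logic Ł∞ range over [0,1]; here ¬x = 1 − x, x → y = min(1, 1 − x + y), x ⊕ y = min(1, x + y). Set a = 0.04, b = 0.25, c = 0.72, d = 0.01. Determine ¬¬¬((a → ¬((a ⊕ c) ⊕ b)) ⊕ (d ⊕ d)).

a ⊕ c = min(1, 0.04 + 0.72) = min(1, 0.76) = 0.76
(a ⊕ c) ⊕ b = min(1, 0.76 + 0.25) = min(1, 1.01) = 1.00
¬((a ⊕ c) ⊕ b) = 1 − 1.00 = 0.00
a → ¬((a ⊕ c) ⊕ b) = min(1, 1 − 0.04 + 0.00) = min(1, 0.96) = 0.96
d ⊕ d = min(1, 0.01 + 0.01) = min(1, 0.02) = 0.02
(a → ¬((a ⊕ c) ⊕ b)) ⊕ (d ⊕ d) = min(1, 0.96 + 0.02) = min(1, 0.98) = 0.98
¬((a → ¬((a ⊕ c) ⊕ b)) ⊕ (d ⊕ d)) = 1 − 0.98 = 0.02
¬¬((a → ¬((a ⊕ c) ⊕ b)) ⊕ (d ⊕ d)) = 1 − 0.02 = 0.98
¬¬¬((a → ¬((a ⊕ c) ⊕ b)) ⊕ (d ⊕ d)) = 1 − 0.98 = 0.02

0.02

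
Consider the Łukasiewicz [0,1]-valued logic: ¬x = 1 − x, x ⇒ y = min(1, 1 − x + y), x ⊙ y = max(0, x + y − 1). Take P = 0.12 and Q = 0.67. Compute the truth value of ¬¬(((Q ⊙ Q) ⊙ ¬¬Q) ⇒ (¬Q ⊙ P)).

Q ⊙ Q = max(0, 0.67 + 0.67 − 1) = max(0, 0.34) = 0.34
¬Q = 1 − 0.67 = 0.33
¬¬Q = 1 − 0.33 = 0.67
(Q ⊙ Q) ⊙ ¬¬Q = max(0, 0.34 + 0.67 − 1) = max(0, 0.01) = 0.01
¬Q ⊙ P = max(0, 0.33 + 0.12 − 1) = max(0, -0.55) = 0.00
((Q ⊙ Q) ⊙ ¬¬Q) ⇒ (¬Q ⊙ P) = min(1, 1 − 0.01 + 0.00) = min(1, 0.99) = 0.99
¬(((Q ⊙ Q) ⊙ ¬¬Q) ⇒ (¬Q ⊙ P)) = 1 − 0.99 = 0.01
¬¬(((Q ⊙ Q) ⊙ ¬¬Q) ⇒ (¬Q ⊙ P)) = 1 − 0.01 = 0.99

0.99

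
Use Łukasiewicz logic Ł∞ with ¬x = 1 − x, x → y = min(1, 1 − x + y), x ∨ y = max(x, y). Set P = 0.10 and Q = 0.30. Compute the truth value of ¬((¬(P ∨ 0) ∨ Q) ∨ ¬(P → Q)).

P ∨ 0 = max(0.10, 0.00) = 0.10
¬(P ∨ 0) = 1 − 0.10 = 0.90
¬(P ∨ 0) ∨ Q = max(0.90, 0.30) = 0.90
P → Q = min(1, 1 − 0.10 + 0.30) = min(1, 1.20) = 1.00
¬(P → Q) = 1 − 1.00 = 0.00
(¬(P ∨ 0) ∨ Q) ∨ ¬(P → Q) = max(0.90, 0.00) = 0.90
¬((¬(P ∨ 0) ∨ Q) ∨ ¬(P → Q)) = 1 − 0.90 = 0.10

0.10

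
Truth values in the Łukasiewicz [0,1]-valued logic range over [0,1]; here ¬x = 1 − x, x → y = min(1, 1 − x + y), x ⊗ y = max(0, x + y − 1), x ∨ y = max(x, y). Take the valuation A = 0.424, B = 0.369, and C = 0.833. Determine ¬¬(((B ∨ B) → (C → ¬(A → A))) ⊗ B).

B ∨ B = max(0.369, 0.369) = 0.369
A → A = min(1, 1 − 0.424 + 0.424) = min(1, 1.000) = 1.000
¬(A → A) = 1 − 1.000 = 0.000
C → ¬(A → A) = min(1, 1 − 0.833 + 0.000) = min(1, 0.167) = 0.167
(B ∨ B) → (C → ¬(A → A)) = min(1, 1 − 0.369 + 0.167) = min(1, 0.798) = 0.798
((B ∨ B) → (C → ¬(A → A))) ⊗ B = max(0, 0.798 + 0.369 − 1) = max(0, 0.167) = 0.167
¬(((B ∨ B) → (C → ¬(A → A))) ⊗ B) = 1 − 0.167 = 0.833
¬¬(((B ∨ B) → (C → ¬(A → A))) ⊗ B) = 1 − 0.833 = 0.167

0.167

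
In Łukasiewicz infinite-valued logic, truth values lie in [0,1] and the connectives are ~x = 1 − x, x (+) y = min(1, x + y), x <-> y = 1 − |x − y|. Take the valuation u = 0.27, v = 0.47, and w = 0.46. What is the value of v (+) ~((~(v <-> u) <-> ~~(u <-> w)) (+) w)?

v <-> u = 1 − |0.47 − 0.27| = 1 − 0.20 = 0.80
~(v <-> u) = 1 − 0.80 = 0.20
u <-> w = 1 − |0.27 − 0.46| = 1 − 0.19 = 0.81
~(u <-> w) = 1 − 0.81 = 0.19
~~(u <-> w) = 1 − 0.19 = 0.81
~(v <-> u) <-> ~~(u <-> w) = 1 − |0.20 − 0.81| = 1 − 0.61 = 0.39
(~(v <-> u) <-> ~~(u <-> w)) (+) w = min(1, 0.39 + 0.46) = min(1, 0.85) = 0.85
~((~(v <-> u) <-> ~~(u <-> w)) (+) w) = 1 − 0.85 = 0.15
v (+) ~((~(v <-> u) <-> ~~(u <-> w)) (+) w) = min(1, 0.47 + 0.15) = min(1, 0.62) = 0.62

0.62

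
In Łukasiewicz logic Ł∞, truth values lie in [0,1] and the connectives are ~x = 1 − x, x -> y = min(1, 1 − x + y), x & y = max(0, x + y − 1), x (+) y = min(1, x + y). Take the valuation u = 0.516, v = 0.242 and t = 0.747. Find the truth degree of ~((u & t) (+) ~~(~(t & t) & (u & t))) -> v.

0.505

u & t = max(0, 0.516 + 0.747 − 1) = max(0, 0.263) = 0.263
t & t = max(0, 0.747 + 0.747 − 1) = max(0, 0.494) = 0.494
~(t & t) = 1 − 0.494 = 0.506
~(t & t) & (u & t) = max(0, 0.506 + 0.263 − 1) = max(0, -0.231) = 0.000
~(~(t & t) & (u & t)) = 1 − 0.000 = 1.000
~~(~(t & t) & (u & t)) = 1 − 1.000 = 0.000
(u & t) (+) ~~(~(t & t) & (u & t)) = min(1, 0.263 + 0.000) = min(1, 0.263) = 0.263
~((u & t) (+) ~~(~(t & t) & (u & t))) = 1 − 0.263 = 0.737
~((u & t) (+) ~~(~(t & t) & (u & t))) -> v = min(1, 1 − 0.737 + 0.242) = min(1, 0.505) = 0.505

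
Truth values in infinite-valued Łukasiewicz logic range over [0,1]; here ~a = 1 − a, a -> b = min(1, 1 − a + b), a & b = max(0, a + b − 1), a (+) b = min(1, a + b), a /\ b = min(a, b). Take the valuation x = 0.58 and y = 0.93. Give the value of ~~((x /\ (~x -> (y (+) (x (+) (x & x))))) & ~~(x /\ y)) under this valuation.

~x = 1 − 0.58 = 0.42
x & x = max(0, 0.58 + 0.58 − 1) = max(0, 0.16) = 0.16
x (+) (x & x) = min(1, 0.58 + 0.16) = min(1, 0.74) = 0.74
y (+) (x (+) (x & x)) = min(1, 0.93 + 0.74) = min(1, 1.67) = 1.00
~x -> (y (+) (x (+) (x & x))) = min(1, 1 − 0.42 + 1.00) = min(1, 1.58) = 1.00
x /\ (~x -> (y (+) (x (+) (x & x)))) = min(0.58, 1.00) = 0.58
x /\ y = min(0.58, 0.93) = 0.58
~(x /\ y) = 1 − 0.58 = 0.42
~~(x /\ y) = 1 − 0.42 = 0.58
(x /\ (~x -> (y (+) (x (+) (x & x))))) & ~~(x /\ y) = max(0, 0.58 + 0.58 − 1) = max(0, 0.16) = 0.16
~((x /\ (~x -> (y (+) (x (+) (x & x))))) & ~~(x /\ y)) = 1 − 0.16 = 0.84
~~((x /\ (~x -> (y (+) (x (+) (x & x))))) & ~~(x /\ y)) = 1 − 0.84 = 0.16

0.16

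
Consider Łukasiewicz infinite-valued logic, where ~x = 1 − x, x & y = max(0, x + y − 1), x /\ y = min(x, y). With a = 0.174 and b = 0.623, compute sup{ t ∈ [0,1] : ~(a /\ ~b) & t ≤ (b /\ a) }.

~b = 1 − 0.623 = 0.377
a /\ ~b = min(0.174, 0.377) = 0.174
~(a /\ ~b) = 1 − 0.174 = 0.826
So the left factor is ~(a /\ ~b) = 0.826.
b /\ a = min(0.623, 0.174) = 0.174
So the right-hand bound is b /\ a = 0.174.
The residuum of the Łukasiewicz t-norm gives the supremum: min(1, 1 − 0.826 + 0.174).
1 − 0.826 + 0.174 = 0.348, so t = min(1, 0.348) = 0.348.
Check: 0.826 & 0.348 = max(0, 0.174) = 0.174 ≤ 0.174.

0.348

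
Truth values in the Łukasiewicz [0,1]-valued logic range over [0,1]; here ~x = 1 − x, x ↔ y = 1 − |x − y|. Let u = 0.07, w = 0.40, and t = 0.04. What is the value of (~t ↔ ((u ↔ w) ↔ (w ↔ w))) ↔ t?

0.33

~t = 1 − 0.04 = 0.96
u ↔ w = 1 − |0.07 − 0.40| = 1 − 0.33 = 0.67
w ↔ w = 1 − |0.40 − 0.40| = 1 − 0.00 = 1.00
(u ↔ w) ↔ (w ↔ w) = 1 − |0.67 − 1.00| = 1 − 0.33 = 0.67
~t ↔ ((u ↔ w) ↔ (w ↔ w)) = 1 − |0.96 − 0.67| = 1 − 0.29 = 0.71
(~t ↔ ((u ↔ w) ↔ (w ↔ w))) ↔ t = 1 − |0.71 − 0.04| = 1 − 0.67 = 0.33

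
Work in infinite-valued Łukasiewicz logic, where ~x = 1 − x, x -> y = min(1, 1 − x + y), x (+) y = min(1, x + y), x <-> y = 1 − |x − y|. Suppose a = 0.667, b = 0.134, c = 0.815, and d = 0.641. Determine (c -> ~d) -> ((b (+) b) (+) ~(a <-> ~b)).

0.923

~d = 1 − 0.641 = 0.359
c -> ~d = min(1, 1 − 0.815 + 0.359) = min(1, 0.544) = 0.544
b (+) b = min(1, 0.134 + 0.134) = min(1, 0.268) = 0.268
~b = 1 − 0.134 = 0.866
a <-> ~b = 1 − |0.667 − 0.866| = 1 − 0.199 = 0.801
~(a <-> ~b) = 1 − 0.801 = 0.199
(b (+) b) (+) ~(a <-> ~b) = min(1, 0.268 + 0.199) = min(1, 0.467) = 0.467
(c -> ~d) -> ((b (+) b) (+) ~(a <-> ~b)) = min(1, 1 − 0.544 + 0.467) = min(1, 0.923) = 0.923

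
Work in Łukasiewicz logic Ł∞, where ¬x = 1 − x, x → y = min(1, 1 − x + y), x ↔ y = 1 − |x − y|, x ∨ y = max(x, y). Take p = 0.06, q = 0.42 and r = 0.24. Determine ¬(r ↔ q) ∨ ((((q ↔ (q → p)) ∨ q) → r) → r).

r ↔ q = 1 − |0.24 − 0.42| = 1 − 0.18 = 0.82
¬(r ↔ q) = 1 − 0.82 = 0.18
q → p = min(1, 1 − 0.42 + 0.06) = min(1, 0.64) = 0.64
q ↔ (q → p) = 1 − |0.42 − 0.64| = 1 − 0.22 = 0.78
(q ↔ (q → p)) ∨ q = max(0.78, 0.42) = 0.78
((q ↔ (q → p)) ∨ q) → r = min(1, 1 − 0.78 + 0.24) = min(1, 0.46) = 0.46
(((q ↔ (q → p)) ∨ q) → r) → r = min(1, 1 − 0.46 + 0.24) = min(1, 0.78) = 0.78
¬(r ↔ q) ∨ ((((q ↔ (q → p)) ∨ q) → r) → r) = max(0.18, 0.78) = 0.78

0.78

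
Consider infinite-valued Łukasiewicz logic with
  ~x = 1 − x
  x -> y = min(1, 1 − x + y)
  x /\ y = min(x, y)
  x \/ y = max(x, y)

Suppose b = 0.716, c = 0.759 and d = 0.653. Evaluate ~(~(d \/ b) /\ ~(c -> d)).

0.894

d \/ b = max(0.653, 0.716) = 0.716
~(d \/ b) = 1 − 0.716 = 0.284
c -> d = min(1, 1 − 0.759 + 0.653) = min(1, 0.894) = 0.894
~(c -> d) = 1 − 0.894 = 0.106
~(d \/ b) /\ ~(c -> d) = min(0.284, 0.106) = 0.106
~(~(d \/ b) /\ ~(c -> d)) = 1 − 0.106 = 0.894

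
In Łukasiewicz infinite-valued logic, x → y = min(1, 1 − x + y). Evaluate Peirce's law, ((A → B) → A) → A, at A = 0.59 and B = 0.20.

0.61

A → B = min(1, 1 − 0.59 + 0.20) = min(1, 0.61) = 0.61
(A → B) → A = min(1, 1 − 0.61 + 0.59) = min(1, 0.98) = 0.98
((A → B) → A) → A = min(1, 1 − 0.98 + 0.59) = min(1, 0.61) = 0.61
(The value 0.61 < 1 shows this instance is not satisfied; not a Ł∞-tautology in general.)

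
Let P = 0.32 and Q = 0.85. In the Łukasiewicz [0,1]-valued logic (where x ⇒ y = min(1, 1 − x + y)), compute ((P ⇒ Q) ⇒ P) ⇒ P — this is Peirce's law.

1.00

P ⇒ Q = min(1, 1 − 0.32 + 0.85) = min(1, 1.53) = 1.00
(P ⇒ Q) ⇒ P = min(1, 1 − 1.00 + 0.32) = min(1, 0.32) = 0.32
((P ⇒ Q) ⇒ P) ⇒ P = min(1, 1 − 0.32 + 0.32) = min(1, 1.00) = 1.00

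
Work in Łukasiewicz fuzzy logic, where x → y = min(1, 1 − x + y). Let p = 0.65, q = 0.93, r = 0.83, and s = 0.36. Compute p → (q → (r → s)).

0.95

r → s = min(1, 1 − 0.83 + 0.36) = min(1, 0.53) = 0.53
q → (r → s) = min(1, 1 − 0.93 + 0.53) = min(1, 0.60) = 0.60
p → (q → (r → s)) = min(1, 1 − 0.65 + 0.60) = min(1, 0.95) = 0.95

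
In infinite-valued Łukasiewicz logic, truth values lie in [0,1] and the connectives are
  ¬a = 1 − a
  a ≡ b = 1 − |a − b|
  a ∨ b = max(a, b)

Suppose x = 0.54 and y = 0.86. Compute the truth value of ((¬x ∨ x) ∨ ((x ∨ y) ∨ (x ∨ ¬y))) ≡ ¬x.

¬x = 1 − 0.54 = 0.46
¬x ∨ x = max(0.46, 0.54) = 0.54
x ∨ y = max(0.54, 0.86) = 0.86
¬y = 1 − 0.86 = 0.14
x ∨ ¬y = max(0.54, 0.14) = 0.54
(x ∨ y) ∨ (x ∨ ¬y) = max(0.86, 0.54) = 0.86
(¬x ∨ x) ∨ ((x ∨ y) ∨ (x ∨ ¬y)) = max(0.54, 0.86) = 0.86
((¬x ∨ x) ∨ ((x ∨ y) ∨ (x ∨ ¬y))) ≡ ¬x = 1 − |0.86 − 0.46| = 1 − 0.40 = 0.60

0.60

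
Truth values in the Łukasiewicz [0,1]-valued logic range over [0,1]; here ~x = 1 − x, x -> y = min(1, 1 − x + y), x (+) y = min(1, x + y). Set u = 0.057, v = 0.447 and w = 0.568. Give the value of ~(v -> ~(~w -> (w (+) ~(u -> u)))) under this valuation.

0.447

~w = 1 − 0.568 = 0.432
u -> u = min(1, 1 − 0.057 + 0.057) = min(1, 1.000) = 1.000
~(u -> u) = 1 − 1.000 = 0.000
w (+) ~(u -> u) = min(1, 0.568 + 0.000) = min(1, 0.568) = 0.568
~w -> (w (+) ~(u -> u)) = min(1, 1 − 0.432 + 0.568) = min(1, 1.136) = 1.000
~(~w -> (w (+) ~(u -> u))) = 1 − 1.000 = 0.000
v -> ~(~w -> (w (+) ~(u -> u))) = min(1, 1 − 0.447 + 0.000) = min(1, 0.553) = 0.553
~(v -> ~(~w -> (w (+) ~(u -> u)))) = 1 − 0.553 = 0.447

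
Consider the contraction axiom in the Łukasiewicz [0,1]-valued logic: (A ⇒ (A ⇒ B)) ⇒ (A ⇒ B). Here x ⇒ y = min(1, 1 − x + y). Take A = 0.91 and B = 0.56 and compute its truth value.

0.91

A ⇒ B = min(1, 1 − 0.91 + 0.56) = min(1, 0.65) = 0.65
A ⇒ (A ⇒ B) = min(1, 1 − 0.91 + 0.65) = min(1, 0.74) = 0.74
(A ⇒ (A ⇒ B)) ⇒ (A ⇒ B) = min(1, 1 − 0.74 + 0.65) = min(1, 0.91) = 0.91
(The value 0.91 < 1 shows this instance is not satisfied; fails in Ł∞ (the t-norm is not idempotent).)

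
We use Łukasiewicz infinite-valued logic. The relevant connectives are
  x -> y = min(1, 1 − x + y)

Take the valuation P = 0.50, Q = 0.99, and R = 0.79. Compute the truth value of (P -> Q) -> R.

0.79

P -> Q = min(1, 1 − 0.50 + 0.99) = min(1, 1.49) = 1.00
(P -> Q) -> R = min(1, 1 − 1.00 + 0.79) = min(1, 0.79) = 0.79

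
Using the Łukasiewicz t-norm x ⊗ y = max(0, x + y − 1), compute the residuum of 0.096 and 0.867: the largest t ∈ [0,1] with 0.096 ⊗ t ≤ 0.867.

The residuum of the Łukasiewicz t-norm gives the supremum: min(1, 1 − 0.096 + 0.867).
1 − 0.096 + 0.867 = 1.771, so t = min(1, 1.771) = 1.000.
Check: 0.096 ⊗ 1.000 = max(0, 0.096) = 0.096 ≤ 0.867.

1.000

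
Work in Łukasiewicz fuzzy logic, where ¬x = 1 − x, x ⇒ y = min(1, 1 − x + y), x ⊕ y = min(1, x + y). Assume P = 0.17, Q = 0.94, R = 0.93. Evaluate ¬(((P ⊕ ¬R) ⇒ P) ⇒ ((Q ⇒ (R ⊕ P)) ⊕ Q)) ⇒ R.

1.00

¬R = 1 − 0.93 = 0.07
P ⊕ ¬R = min(1, 0.17 + 0.07) = min(1, 0.24) = 0.24
(P ⊕ ¬R) ⇒ P = min(1, 1 − 0.24 + 0.17) = min(1, 0.93) = 0.93
R ⊕ P = min(1, 0.93 + 0.17) = min(1, 1.10) = 1.00
Q ⇒ (R ⊕ P) = min(1, 1 − 0.94 + 1.00) = min(1, 1.06) = 1.00
(Q ⇒ (R ⊕ P)) ⊕ Q = min(1, 1.00 + 0.94) = min(1, 1.94) = 1.00
((P ⊕ ¬R) ⇒ P) ⇒ ((Q ⇒ (R ⊕ P)) ⊕ Q) = min(1, 1 − 0.93 + 1.00) = min(1, 1.07) = 1.00
¬(((P ⊕ ¬R) ⇒ P) ⇒ ((Q ⇒ (R ⊕ P)) ⊕ Q)) = 1 − 1.00 = 0.00
¬(((P ⊕ ¬R) ⇒ P) ⇒ ((Q ⇒ (R ⊕ P)) ⊕ Q)) ⇒ R = min(1, 1 − 0.00 + 0.93) = min(1, 1.93) = 1.00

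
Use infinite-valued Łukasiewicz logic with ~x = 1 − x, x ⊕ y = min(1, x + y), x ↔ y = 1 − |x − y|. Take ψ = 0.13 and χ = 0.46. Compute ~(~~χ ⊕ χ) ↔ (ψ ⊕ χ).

0.49

~χ = 1 − 0.46 = 0.54
~~χ = 1 − 0.54 = 0.46
~~χ ⊕ χ = min(1, 0.46 + 0.46) = min(1, 0.92) = 0.92
~(~~χ ⊕ χ) = 1 − 0.92 = 0.08
ψ ⊕ χ = min(1, 0.13 + 0.46) = min(1, 0.59) = 0.59
~(~~χ ⊕ χ) ↔ (ψ ⊕ χ) = 1 − |0.08 − 0.59| = 1 − 0.51 = 0.49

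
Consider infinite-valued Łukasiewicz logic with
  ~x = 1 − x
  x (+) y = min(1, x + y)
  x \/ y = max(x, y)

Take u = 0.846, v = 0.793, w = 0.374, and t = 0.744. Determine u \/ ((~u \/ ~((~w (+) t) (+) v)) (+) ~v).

0.846

~u = 1 − 0.846 = 0.154
~w = 1 − 0.374 = 0.626
~w (+) t = min(1, 0.626 + 0.744) = min(1, 1.370) = 1.000
(~w (+) t) (+) v = min(1, 1.000 + 0.793) = min(1, 1.793) = 1.000
~((~w (+) t) (+) v) = 1 − 1.000 = 0.000
~u \/ ~((~w (+) t) (+) v) = max(0.154, 0.000) = 0.154
~v = 1 − 0.793 = 0.207
(~u \/ ~((~w (+) t) (+) v)) (+) ~v = min(1, 0.154 + 0.207) = min(1, 0.361) = 0.361
u \/ ((~u \/ ~((~w (+) t) (+) v)) (+) ~v) = max(0.846, 0.361) = 0.846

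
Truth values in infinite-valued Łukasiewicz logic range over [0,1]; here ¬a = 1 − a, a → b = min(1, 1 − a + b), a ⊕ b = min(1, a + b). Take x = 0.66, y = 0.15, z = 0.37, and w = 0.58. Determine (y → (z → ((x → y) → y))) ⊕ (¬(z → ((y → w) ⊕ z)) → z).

x → y = min(1, 1 − 0.66 + 0.15) = min(1, 0.49) = 0.49
(x → y) → y = min(1, 1 − 0.49 + 0.15) = min(1, 0.66) = 0.66
z → ((x → y) → y) = min(1, 1 − 0.37 + 0.66) = min(1, 1.29) = 1.00
y → (z → ((x → y) → y)) = min(1, 1 − 0.15 + 1.00) = min(1, 1.85) = 1.00
y → w = min(1, 1 − 0.15 + 0.58) = min(1, 1.43) = 1.00
(y → w) ⊕ z = min(1, 1.00 + 0.37) = min(1, 1.37) = 1.00
z → ((y → w) ⊕ z) = min(1, 1 − 0.37 + 1.00) = min(1, 1.63) = 1.00
¬(z → ((y → w) ⊕ z)) = 1 − 1.00 = 0.00
¬(z → ((y → w) ⊕ z)) → z = min(1, 1 − 0.00 + 0.37) = min(1, 1.37) = 1.00
(y → (z → ((x → y) → y))) ⊕ (¬(z → ((y → w) ⊕ z)) → z) = min(1, 1.00 + 1.00) = min(1, 2.00) = 1.00

1.00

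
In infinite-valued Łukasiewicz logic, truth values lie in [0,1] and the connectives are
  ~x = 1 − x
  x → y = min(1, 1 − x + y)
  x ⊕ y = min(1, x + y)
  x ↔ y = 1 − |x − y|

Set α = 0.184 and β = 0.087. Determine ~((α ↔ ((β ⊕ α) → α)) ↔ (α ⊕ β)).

β ⊕ α = min(1, 0.087 + 0.184) = min(1, 0.271) = 0.271
(β ⊕ α) → α = min(1, 1 − 0.271 + 0.184) = min(1, 0.913) = 0.913
α ↔ ((β ⊕ α) → α) = 1 − |0.184 − 0.913| = 1 − 0.729 = 0.271
α ⊕ β = min(1, 0.184 + 0.087) = min(1, 0.271) = 0.271
(α ↔ ((β ⊕ α) → α)) ↔ (α ⊕ β) = 1 − |0.271 − 0.271| = 1 − 0.000 = 1.000
~((α ↔ ((β ⊕ α) → α)) ↔ (α ⊕ β)) = 1 − 1.000 = 0.000

0.000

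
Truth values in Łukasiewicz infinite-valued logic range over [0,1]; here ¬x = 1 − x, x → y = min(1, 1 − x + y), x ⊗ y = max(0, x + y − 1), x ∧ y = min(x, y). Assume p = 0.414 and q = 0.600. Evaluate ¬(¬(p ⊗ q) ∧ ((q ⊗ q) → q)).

p ⊗ q = max(0, 0.414 + 0.600 − 1) = max(0, 0.014) = 0.014
¬(p ⊗ q) = 1 − 0.014 = 0.986
q ⊗ q = max(0, 0.600 + 0.600 − 1) = max(0, 0.200) = 0.200
(q ⊗ q) → q = min(1, 1 − 0.200 + 0.600) = min(1, 1.400) = 1.000
¬(p ⊗ q) ∧ ((q ⊗ q) → q) = min(0.986, 1.000) = 0.986
¬(¬(p ⊗ q) ∧ ((q ⊗ q) → q)) = 1 − 0.986 = 0.014

0.014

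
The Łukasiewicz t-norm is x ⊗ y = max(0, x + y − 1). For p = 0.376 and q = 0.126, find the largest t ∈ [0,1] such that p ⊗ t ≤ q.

The residuum of the Łukasiewicz t-norm gives the supremum: min(1, 1 − 0.376 + 0.126).
1 − 0.376 + 0.126 = 0.750, so t = min(1, 0.750) = 0.750.
Check: 0.376 ⊗ 0.750 = max(0, 0.126) = 0.126 ≤ 0.126.

0.750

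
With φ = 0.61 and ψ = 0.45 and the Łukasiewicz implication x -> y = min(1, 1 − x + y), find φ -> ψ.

0.84

φ -> ψ = min(1, 1 − 0.61 + 0.45) = min(1, 0.84) = 0.84
For comparison, the Gödel implication (1 if x ≤ y else y) would give 0.45.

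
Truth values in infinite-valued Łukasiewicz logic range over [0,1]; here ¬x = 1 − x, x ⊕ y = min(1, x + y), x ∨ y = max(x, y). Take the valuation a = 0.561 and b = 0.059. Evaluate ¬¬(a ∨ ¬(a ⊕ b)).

0.561

a ⊕ b = min(1, 0.561 + 0.059) = min(1, 0.620) = 0.620
¬(a ⊕ b) = 1 − 0.620 = 0.380
a ∨ ¬(a ⊕ b) = max(0.561, 0.380) = 0.561
¬(a ∨ ¬(a ⊕ b)) = 1 − 0.561 = 0.439
¬¬(a ∨ ¬(a ⊕ b)) = 1 − 0.439 = 0.561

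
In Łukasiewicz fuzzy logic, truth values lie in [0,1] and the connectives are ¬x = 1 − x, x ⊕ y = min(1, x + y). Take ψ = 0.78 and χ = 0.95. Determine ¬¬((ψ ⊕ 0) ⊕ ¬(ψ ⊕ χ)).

ψ ⊕ 0 = min(1, 0.78 + 0.00) = min(1, 0.78) = 0.78
ψ ⊕ χ = min(1, 0.78 + 0.95) = min(1, 1.73) = 1.00
¬(ψ ⊕ χ) = 1 − 1.00 = 0.00
(ψ ⊕ 0) ⊕ ¬(ψ ⊕ χ) = min(1, 0.78 + 0.00) = min(1, 0.78) = 0.78
¬((ψ ⊕ 0) ⊕ ¬(ψ ⊕ χ)) = 1 − 0.78 = 0.22
¬¬((ψ ⊕ 0) ⊕ ¬(ψ ⊕ χ)) = 1 − 0.22 = 0.78

0.78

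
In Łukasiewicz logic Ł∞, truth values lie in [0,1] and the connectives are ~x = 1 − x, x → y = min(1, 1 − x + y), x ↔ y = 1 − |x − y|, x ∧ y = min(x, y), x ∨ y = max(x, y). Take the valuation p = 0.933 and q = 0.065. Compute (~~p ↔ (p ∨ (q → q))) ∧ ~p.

~p = 1 − 0.933 = 0.067
~~p = 1 − 0.067 = 0.933
q → q = min(1, 1 − 0.065 + 0.065) = min(1, 1.000) = 1.000
p ∨ (q → q) = max(0.933, 1.000) = 1.000
~~p ↔ (p ∨ (q → q)) = 1 − |0.933 − 1.000| = 1 − 0.067 = 0.933
(~~p ↔ (p ∨ (q → q))) ∧ ~p = min(0.933, 0.067) = 0.067

0.067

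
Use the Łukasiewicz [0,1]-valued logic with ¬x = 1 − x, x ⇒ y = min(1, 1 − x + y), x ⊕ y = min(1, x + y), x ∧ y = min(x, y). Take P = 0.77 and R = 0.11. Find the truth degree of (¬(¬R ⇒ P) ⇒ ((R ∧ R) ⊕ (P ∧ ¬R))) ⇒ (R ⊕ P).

0.88

¬R = 1 − 0.11 = 0.89
¬R ⇒ P = min(1, 1 − 0.89 + 0.77) = min(1, 0.88) = 0.88
¬(¬R ⇒ P) = 1 − 0.88 = 0.12
R ∧ R = min(0.11, 0.11) = 0.11
P ∧ ¬R = min(0.77, 0.89) = 0.77
(R ∧ R) ⊕ (P ∧ ¬R) = min(1, 0.11 + 0.77) = min(1, 0.88) = 0.88
¬(¬R ⇒ P) ⇒ ((R ∧ R) ⊕ (P ∧ ¬R)) = min(1, 1 − 0.12 + 0.88) = min(1, 1.76) = 1.00
R ⊕ P = min(1, 0.11 + 0.77) = min(1, 0.88) = 0.88
(¬(¬R ⇒ P) ⇒ ((R ∧ R) ⊕ (P ∧ ¬R))) ⇒ (R ⊕ P) = min(1, 1 − 1.00 + 0.88) = min(1, 0.88) = 0.88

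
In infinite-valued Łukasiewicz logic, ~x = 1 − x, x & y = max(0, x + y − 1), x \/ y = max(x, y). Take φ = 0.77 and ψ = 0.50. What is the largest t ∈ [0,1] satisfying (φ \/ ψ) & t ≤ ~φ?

φ \/ ψ = max(0.77, 0.50) = 0.77
So the left factor is φ \/ ψ = 0.77.
~φ = 1 − 0.77 = 0.23
So the right-hand bound is ~φ = 0.23.
The residuum of the Łukasiewicz t-norm gives the supremum: min(1, 1 − 0.77 + 0.23).
1 − 0.77 + 0.23 = 0.46, so t = min(1, 0.46) = 0.46.
Check: 0.77 & 0.46 = max(0, 0.23) = 0.23 ≤ 0.23.

0.46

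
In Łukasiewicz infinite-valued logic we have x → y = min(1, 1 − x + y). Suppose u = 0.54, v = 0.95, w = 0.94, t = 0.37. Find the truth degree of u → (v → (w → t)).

w → t = min(1, 1 − 0.94 + 0.37) = min(1, 0.43) = 0.43
v → (w → t) = min(1, 1 − 0.95 + 0.43) = min(1, 0.48) = 0.48
u → (v → (w → t)) = min(1, 1 − 0.54 + 0.48) = min(1, 0.94) = 0.94

0.94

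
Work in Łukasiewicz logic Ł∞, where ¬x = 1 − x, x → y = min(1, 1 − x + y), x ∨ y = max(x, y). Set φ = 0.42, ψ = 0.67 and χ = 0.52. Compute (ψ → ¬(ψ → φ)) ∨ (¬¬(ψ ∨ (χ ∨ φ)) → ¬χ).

ψ → φ = min(1, 1 − 0.67 + 0.42) = min(1, 0.75) = 0.75
¬(ψ → φ) = 1 − 0.75 = 0.25
ψ → ¬(ψ → φ) = min(1, 1 − 0.67 + 0.25) = min(1, 0.58) = 0.58
χ ∨ φ = max(0.52, 0.42) = 0.52
ψ ∨ (χ ∨ φ) = max(0.67, 0.52) = 0.67
¬(ψ ∨ (χ ∨ φ)) = 1 − 0.67 = 0.33
¬¬(ψ ∨ (χ ∨ φ)) = 1 − 0.33 = 0.67
¬χ = 1 − 0.52 = 0.48
¬¬(ψ ∨ (χ ∨ φ)) → ¬χ = min(1, 1 − 0.67 + 0.48) = min(1, 0.81) = 0.81
(ψ → ¬(ψ → φ)) ∨ (¬¬(ψ ∨ (χ ∨ φ)) → ¬χ) = max(0.58, 0.81) = 0.81

0.81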